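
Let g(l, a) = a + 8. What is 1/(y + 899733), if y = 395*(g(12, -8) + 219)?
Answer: 1/986238 ≈ 1.0140e-6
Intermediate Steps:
g(l, a) = 8 + a
y = 86505 (y = 395*((8 - 8) + 219) = 395*(0 + 219) = 395*219 = 86505)
1/(y + 899733) = 1/(86505 + 899733) = 1/986238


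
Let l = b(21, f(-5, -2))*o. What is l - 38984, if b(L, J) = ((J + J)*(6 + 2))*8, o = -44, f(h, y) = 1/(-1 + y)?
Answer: -111320/3 ≈ -37107.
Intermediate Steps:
b(L, J) = 128*J (b(L, J) = ((2*J)*8)*8 = (16*J)*8 = 128*J)
l = 5632/3 (l = (128/(-1 - 2))*(-44) = (128/(-3))*(-44) = (128*(-1/3))*(-44) = -128/3*(-44) = 5632/3 ≈ 1877.3)
l - 38984 = 5632/3 - 38984 = -111320/3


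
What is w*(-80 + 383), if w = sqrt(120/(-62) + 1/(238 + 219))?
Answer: 303*I*sqrt(388019963)/14167 ≈ 421.3*I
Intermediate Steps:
w = I*sqrt(388019963)/14167 (w = sqrt(120*(-1/62) + 1/457) = sqrt(-60/31 + 1/457) = sqrt(-27389/14167) = I*sqrt(388019963)/14167 ≈ 1.3904*I)
w*(-80 + 383) = (I*sqrt(388019963)/14167)*(-80 + 383) = (I*sqrt(388019963)/14167)*303 = 303*I*sqrt(388019963)/14167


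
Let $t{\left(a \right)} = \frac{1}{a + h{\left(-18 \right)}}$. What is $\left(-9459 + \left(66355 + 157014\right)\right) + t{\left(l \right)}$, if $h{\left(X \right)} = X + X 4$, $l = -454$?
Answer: $\frac{116367039}{544} \approx 2.1391 \cdot 10^{5}$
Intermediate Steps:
$h{\left(X \right)} = 5 X$ ($h{\left(X \right)} = X + 4 X = 5 X$)
$t{\left(a \right)} = \frac{1}{-90 + a}$ ($t{\left(a \right)} = \frac{1}{a + 5 \left(-18\right)} = \frac{1}{a - 90} = \frac{1}{-90 + a}$)
$\left(-9459 + \left(66355 + 157014\right)\right) + t{\left(l \right)} = \left(-9459 + \left(66355 + 157014\right)\right) + \frac{1}{-90 - 454} = \left(-9459 + 223369\right) + \frac{1}{-544} = 213910 - \frac{1}{544} = \frac{116367039}{544}$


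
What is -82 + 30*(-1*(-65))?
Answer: 1868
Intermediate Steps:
-82 + 30*(-1*(-65)) = -82 + 30*65 = -82 + 1950 = 1868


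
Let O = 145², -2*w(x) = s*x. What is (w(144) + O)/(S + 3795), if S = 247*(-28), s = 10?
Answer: -20305/3121 ≈ -6.5059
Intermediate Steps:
w(x) = -5*x
S = -6916
O = 21025
(w(144) + O)/(S + 3795) = (-5*144 + 21025)/(-6916 + 3795) = (-720 + 21025)/(-3121) = 20305*(-1/3121) = -20305/3121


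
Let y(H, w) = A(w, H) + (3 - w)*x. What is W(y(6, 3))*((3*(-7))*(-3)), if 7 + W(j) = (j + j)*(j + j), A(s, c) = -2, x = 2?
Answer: 567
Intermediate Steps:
y(H, w) = 4 - 2*w (y(H, w) = -2 + (3 - w)*2 = -2 + (6 - 2*w) = 4 - 2*w)
W(j) = -7 + 4*j² (W(j) = -7 + (j + j)*(j + j) = -7 + (2*j)*(2*j) = -7 + 4*j²)
W(y(6, 3))*((3*(-7))*(-3)) = (-7 + 4*(4 - 2*3)²)*((3*(-7))*(-3)) = (-7 + 4*(4 - 6)²)*(-21*(-3)) = (-7 + 4*(-2)²)*63 = (-7 + 4*4)*63 = (-7 + 16)*63 = 9*63 = 567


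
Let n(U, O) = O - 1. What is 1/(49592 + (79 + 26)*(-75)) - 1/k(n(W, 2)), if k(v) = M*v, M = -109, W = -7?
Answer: 41826/4547153 ≈ 0.0091983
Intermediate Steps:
n(U, O) = -1 + O
k(v) = -109*v
1/(49592 + (79 + 26)*(-75)) - 1/k(n(W, 2)) = 1/(49592 + (79 + 26)*(-75)) - 1/((-109*(-1 + 2))) = 1/(49592 + 105*(-75)) - 1/((-109*1)) = 1/(49592 - 7875) - 1/(-109) = 1/41717 - 1*(-1/109) = 1/41717 + 1/109 = 41826/4547153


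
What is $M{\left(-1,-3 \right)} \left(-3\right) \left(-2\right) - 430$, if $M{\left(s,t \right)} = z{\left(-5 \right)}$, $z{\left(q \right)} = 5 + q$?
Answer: $-430$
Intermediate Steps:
$M{\left(s,t \right)} = 0$ ($M{\left(s,t \right)} = 5 - 5 = 0$)
$M{\left(-1,-3 \right)} \left(-3\right) \left(-2\right) - 430 = 0 \left(-3\right) \left(-2\right) - 430 = 0 \left(-2\right) - 430 = 0 - 430 = -430$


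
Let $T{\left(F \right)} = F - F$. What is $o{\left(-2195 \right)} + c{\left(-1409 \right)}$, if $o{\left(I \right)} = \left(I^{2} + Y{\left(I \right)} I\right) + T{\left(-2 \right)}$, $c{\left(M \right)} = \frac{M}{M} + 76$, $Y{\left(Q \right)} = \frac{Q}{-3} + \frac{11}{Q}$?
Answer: $\frac{9636314}{3} \approx 3.2121 \cdot 10^{6}$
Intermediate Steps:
$T{\left(F \right)} = 0$
$Y{\left(Q \right)} = \frac{11}{Q} - \frac{Q}{3}$ ($Y{\left(Q \right)} = Q \left(- \frac{1}{3}\right) + \frac{11}{Q} = - \frac{Q}{3} + \frac{11}{Q} = \frac{11}{Q} - \frac{Q}{3}$)
$c{\left(M \right)} = 77$ ($c{\left(M \right)} = 1 + 76 = 77$)
$o{\left(I \right)} = I^{2} + I \left(\frac{11}{I} - \frac{I}{3}\right)$ ($o{\left(I \right)} = \left(I^{2} + \left(\frac{11}{I} - \frac{I}{3}\right) I\right) + 0 = \left(I^{2} + I \left(\frac{11}{I} - \frac{I}{3}\right)\right) + 0 = I^{2} + I \left(\frac{11}{I} - \frac{I}{3}\right)$)
$o{\left(-2195 \right)} + c{\left(-1409 \right)} = \left(11 + \frac{2 \left(-2195\right)^{2}}{3}\right) + 77 = \left(11 + \frac{2}{3} \cdot 4818025\right) + 77 = \left(11 + \frac{9636050}{3}\right) + 77 = \frac{9636083}{3} + 77 = \frac{9636314}{3}$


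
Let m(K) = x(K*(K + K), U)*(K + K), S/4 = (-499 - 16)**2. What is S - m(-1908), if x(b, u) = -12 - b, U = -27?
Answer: -27783006140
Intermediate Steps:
S = 1060900 (S = 4*(-499 - 16)**2 = 4*(-515)**2 = 4*265225 = 1060900)
m(K) = 2*K*(-12 - 2*K**2) (m(K) = (-12 - K*(K + K))*(K + K) = (-12 - K*2*K)*(2*K) = (-12 - 2*K**2)*(2*K) = 2*K*(-12 - 2*K**2))
S - m(-1908) = 1060900 - (-4)*(-1908)*(6 + (-1908)**2) = 1060900 - (-4)*(-1908)*(6 + 3640464) = 1060900 - (-4)*(-1908)*3640470 = 1060900 - 1*27784067040 = 1060900 - 27784067040 = -27783006140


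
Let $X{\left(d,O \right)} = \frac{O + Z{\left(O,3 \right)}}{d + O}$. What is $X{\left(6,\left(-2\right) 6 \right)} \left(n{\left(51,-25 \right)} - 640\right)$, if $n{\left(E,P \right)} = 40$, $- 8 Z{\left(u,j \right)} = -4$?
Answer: $-1150$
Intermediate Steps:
$Z{\left(u,j \right)} = \frac{1}{2}$ ($Z{\left(u,j \right)} = \left(- \frac{1}{8}\right) \left(-4\right) = \frac{1}{2}$)
$X{\left(d,O \right)} = \frac{\frac{1}{2} + O}{O + d}$ ($X{\left(d,O \right)} = \frac{O + \frac{1}{2}}{d + O} = \frac{\frac{1}{2} + O}{O + d}$)
$X{\left(6,\left(-2\right) 6 \right)} \left(n{\left(51,-25 \right)} - 640\right) = \frac{\frac{1}{2} - 12}{\left(-2\right) 6 + 6} \left(40 - 640\right) = \frac{\frac{1}{2} - 12}{-12 + 6} \left(-600\right) = \frac{1}{-6} \left(- \frac{23}{2}\right) \left(-600\right) = \left(- \frac{1}{6}\right) \left(- \frac{23}{2}\right) \left(-600\right) = \frac{23}{12} \left(-600\right) = -1150$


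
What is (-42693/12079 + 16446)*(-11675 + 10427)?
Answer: -247863459168/12079 ≈ -2.0520e+7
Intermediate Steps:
(-42693/12079 + 16446)*(-11675 + 10427) = (-42693*1/12079 + 16446)*(-1248) = (-42693/12079 + 16446)*(-1248) = (198608541/12079)*(-1248) = -247863459168/12079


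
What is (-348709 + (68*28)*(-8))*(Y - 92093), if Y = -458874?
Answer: 200519480947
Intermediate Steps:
(-348709 + (68*28)*(-8))*(Y - 92093) = (-348709 + (68*28)*(-8))*(-458874 - 92093) = (-348709 + 1904*(-8))*(-550967) = (-348709 - 15232)*(-550967) = -363941*(-550967) = 200519480947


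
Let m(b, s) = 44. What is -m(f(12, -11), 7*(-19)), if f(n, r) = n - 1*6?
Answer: -44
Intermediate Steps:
f(n, r) = -6 + n (f(n, r) = n - 6 = -6 + n)
-m(f(12, -11), 7*(-19)) = -1*44 = -44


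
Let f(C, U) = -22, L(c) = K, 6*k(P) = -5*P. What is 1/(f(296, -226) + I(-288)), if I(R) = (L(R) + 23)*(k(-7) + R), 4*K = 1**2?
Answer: -8/52659 ≈ -0.00015192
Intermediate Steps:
K = 1/4 (K = (1/4)*1**2 = (1/4)*1 = 1/4 ≈ 0.25000)
k(P) = -5*P/6 (k(P) = (-5*P)/6 = -5*P/6)
L(c) = 1/4
I(R) = 1085/8 + 93*R/4 (I(R) = (1/4 + 23)*(-5/6*(-7) + R) = 93*(35/6 + R)/4 = 1085/8 + 93*R/4)
1/(f(296, -226) + I(-288)) = 1/(-22 + (1085/8 + (93/4)*(-288))) = 1/(-22 + (1085/8 - 6696)) = 1/(-22 - 52483/8) = 1/(-52659/8) = -8/52659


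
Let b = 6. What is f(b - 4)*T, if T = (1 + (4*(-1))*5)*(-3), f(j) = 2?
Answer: 114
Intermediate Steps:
T = 57 (T = (1 - 4*5)*(-3) = (1 - 20)*(-3) = -19*(-3) = 57)
f(b - 4)*T = 2*57 = 114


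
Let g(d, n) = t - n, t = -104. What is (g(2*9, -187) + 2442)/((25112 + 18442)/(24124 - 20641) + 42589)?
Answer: 2931525/49460347 ≈ 0.059270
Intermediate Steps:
g(d, n) = -104 - n
(g(2*9, -187) + 2442)/((25112 + 18442)/(24124 - 20641) + 42589) = ((-104 - 1*(-187)) + 2442)/((25112 + 18442)/(24124 - 20641) + 42589) = ((-104 + 187) + 2442)/(43554/3483 + 42589) = (83 + 2442)/(43554*(1/3483) + 42589) = 2525/(14518/1161 + 42589) = 2525/(49460347/1161) = 2525*(1161/49460347) = 2931525/49460347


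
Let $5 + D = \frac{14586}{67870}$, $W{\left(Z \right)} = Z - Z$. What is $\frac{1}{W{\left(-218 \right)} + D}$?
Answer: $- \frac{3085}{14762} \approx -0.20898$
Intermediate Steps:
$W{\left(Z \right)} = 0$
$D = - \frac{14762}{3085}$ ($D = -5 + \frac{14586}{67870} = -5 + 14586 \cdot \frac{1}{67870} = -5 + \frac{663}{3085} = - \frac{14762}{3085} \approx -4.7851$)
$\frac{1}{W{\left(-218 \right)} + D} = \frac{1}{0 - \frac{14762}{3085}} = \frac{1}{- \frac{14762}{3085}} = - \frac{3085}{14762}$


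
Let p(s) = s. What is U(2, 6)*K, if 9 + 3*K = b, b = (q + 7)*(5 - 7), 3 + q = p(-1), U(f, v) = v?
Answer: -30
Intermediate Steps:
q = -4 (q = -3 - 1 = -4)
b = -6 (b = (-4 + 7)*(5 - 7) = 3*(-2) = -6)
K = -5 (K = -3 + (⅓)*(-6) = -3 - 2 = -5)
U(2, 6)*K = 6*(-5) = -30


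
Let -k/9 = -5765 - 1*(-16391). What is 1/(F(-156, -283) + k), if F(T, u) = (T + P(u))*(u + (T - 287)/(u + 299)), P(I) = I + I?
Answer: 8/1029459 ≈ 7.7711e-6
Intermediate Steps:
P(I) = 2*I
k = -95634 (k = -9*(-5765 - 1*(-16391)) = -9*(-5765 + 16391) = -9*10626 = -95634)
F(T, u) = (T + 2*u)*(u + (-287 + T)/(299 + u)) (F(T, u) = (T + 2*u)*(u + (T - 287)/(u + 299)) = (T + 2*u)*(u + (-287 + T)/(299 + u)))
1/(F(-156, -283) + k) = 1/(((-156)² - 574*(-283) - 287*(-156) + 2*(-283)³ + 598*(-283)² - 156*(-283)² + 301*(-156)*(-283))/(299 - 283) - 95634) = 1/((24336 + 162442 + 44772 + 2*(-22665187) + 598*80089 - 156*80089 + 13288548)/16 - 95634) = 1/((24336 + 162442 + 44772 - 45330374 + 47893222 - 12493884 + 13288548)/16 - 95634) = 1/((1/16)*3589062 - 95634) = 1/(1794531/8 - 95634) = 1/(1029459/8) = 8/1029459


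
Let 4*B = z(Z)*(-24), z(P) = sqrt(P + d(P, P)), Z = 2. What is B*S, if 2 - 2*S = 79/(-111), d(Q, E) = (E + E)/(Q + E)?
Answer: -301*sqrt(3)/37 ≈ -14.090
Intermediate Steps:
d(Q, E) = 2*E/(E + Q) (d(Q, E) = (2*E)/(E + Q) = 2*E/(E + Q))
z(P) = sqrt(1 + P) (z(P) = sqrt(P + 2*P/(P + P)) = sqrt(P + 2*P/((2*P))) = sqrt(P + 2*P*(1/(2*P))) = sqrt(P + 1) = sqrt(1 + P))
S = 301/222 (S = 1 - 79/(2*(-111)) = 1 - 79*(-1)/(2*111) = 1 - 1/2*(-79/111) = 1 + 79/222 = 301/222 ≈ 1.3559)
B = -6*sqrt(3) (B = (sqrt(1 + 2)*(-24))/4 = (sqrt(3)*(-24))/4 = (-24*sqrt(3))/4 = -6*sqrt(3) ≈ -10.392)
B*S = -6*sqrt(3)*(301/222) = -301*sqrt(3)/37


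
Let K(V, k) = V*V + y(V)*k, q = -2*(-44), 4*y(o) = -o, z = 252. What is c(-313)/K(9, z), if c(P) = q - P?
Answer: -401/486 ≈ -0.82510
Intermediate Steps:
y(o) = -o/4 (y(o) = (-o)/4 = -o/4)
q = 88
K(V, k) = V² - V*k/4 (K(V, k) = V*V + (-V/4)*k = V² - V*k/4)
c(P) = 88 - P
c(-313)/K(9, z) = (88 - 1*(-313))/(((¼)*9*(-1*252 + 4*9))) = (88 + 313)/(((¼)*9*(-252 + 36))) = 401/(((¼)*9*(-216))) = 401/(-486) = 401*(-1/486) = -401/486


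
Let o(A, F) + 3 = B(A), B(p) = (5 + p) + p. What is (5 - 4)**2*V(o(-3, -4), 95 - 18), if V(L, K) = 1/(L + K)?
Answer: 1/73 ≈ 0.013699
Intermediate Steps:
B(p) = 5 + 2*p
o(A, F) = 2 + 2*A (o(A, F) = -3 + (5 + 2*A) = 2 + 2*A)
V(L, K) = 1/(K + L)
(5 - 4)**2*V(o(-3, -4), 95 - 18) = (5 - 4)**2/((95 - 18) + (2 + 2*(-3))) = 1**2/(77 + (2 - 6)) = 1/(77 - 4) = 1/73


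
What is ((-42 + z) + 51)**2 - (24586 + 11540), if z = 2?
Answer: -36005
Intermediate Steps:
((-42 + z) + 51)**2 - (24586 + 11540) = ((-42 + 2) + 51)**2 - (24586 + 11540) = (-40 + 51)**2 - 1*36126 = 11**2 - 36126 = 121 - 36126 = -36005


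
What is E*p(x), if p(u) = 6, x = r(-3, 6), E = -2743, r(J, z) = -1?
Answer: -16458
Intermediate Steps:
x = -1
E*p(x) = -2743*6 = -16458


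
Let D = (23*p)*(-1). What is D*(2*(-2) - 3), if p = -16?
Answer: -2576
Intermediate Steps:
D = 368 (D = (23*(-16))*(-1) = -368*(-1) = 368)
D*(2*(-2) - 3) = 368*(2*(-2) - 3) = 368*(-4 - 3) = 368*(-7) = -2576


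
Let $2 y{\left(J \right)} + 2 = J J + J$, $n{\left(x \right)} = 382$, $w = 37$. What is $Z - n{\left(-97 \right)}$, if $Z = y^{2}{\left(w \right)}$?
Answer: $492422$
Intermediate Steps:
$y{\left(J \right)} = -1 + \frac{J}{2} + \frac{J^{2}}{2}$ ($y{\left(J \right)} = -1 + \frac{J J + J}{2} = -1 + \frac{J^{2} + J}{2} = -1 + \frac{J + J^{2}}{2} = -1 + \left(\frac{J}{2} + \frac{J^{2}}{2}\right) = -1 + \frac{J}{2} + \frac{J^{2}}{2}$)
$Z = 492804$ ($Z = \left(-1 + \frac{1}{2} \cdot 37 + \frac{37^{2}}{2}\right)^{2} = \left(-1 + \frac{37}{2} + \frac{1}{2} \cdot 1369\right)^{2} = \left(-1 + \frac{37}{2} + \frac{1369}{2}\right)^{2} = 702^{2} = 492804$)
$Z - n{\left(-97 \right)} = 492804 - 382 = 492422$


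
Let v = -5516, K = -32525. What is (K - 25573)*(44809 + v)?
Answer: -2282844714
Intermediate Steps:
(K - 25573)*(44809 + v) = (-32525 - 25573)*(44809 - 5516) = -58098*39293 = -2282844714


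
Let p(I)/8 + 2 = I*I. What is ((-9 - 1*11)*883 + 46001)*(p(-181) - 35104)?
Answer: 6432500088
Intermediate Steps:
p(I) = -16 + 8*I**2 (p(I) = -16 + 8*(I*I) = -16 + 8*I**2)
((-9 - 1*11)*883 + 46001)*(p(-181) - 35104) = ((-9 - 1*11)*883 + 46001)*((-16 + 8*(-181)**2) - 35104) = ((-9 - 11)*883 + 46001)*((-16 + 8*32761) - 35104) = (-20*883 + 46001)*((-16 + 262088) - 35104) = (-17660 + 46001)*(262072 - 35104) = 28341*226968 = 6432500088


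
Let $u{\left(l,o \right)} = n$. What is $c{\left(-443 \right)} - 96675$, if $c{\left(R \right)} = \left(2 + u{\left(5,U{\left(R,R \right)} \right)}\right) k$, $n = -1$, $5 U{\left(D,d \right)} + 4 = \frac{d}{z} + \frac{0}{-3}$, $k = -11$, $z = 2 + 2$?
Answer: $-96686$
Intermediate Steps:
$z = 4$
$U{\left(D,d \right)} = - \frac{4}{5} + \frac{d}{20}$ ($U{\left(D,d \right)} = - \frac{4}{5} + \frac{\frac{d}{4} + \frac{0}{-3}}{5} = - \frac{4}{5} + \frac{d \frac{1}{4} + 0 \left(- \frac{1}{3}\right)}{5} = - \frac{4}{5} + \frac{\frac{d}{4} + 0}{5} = - \frac{4}{5} + \frac{\frac{1}{4} d}{5} = - \frac{4}{5} + \frac{d}{20}$)
$u{\left(l,o \right)} = -1$
$c{\left(R \right)} = -11$ ($c{\left(R \right)} = \left(2 - 1\right) \left(-11\right) = 1 \left(-11\right) = -11$)
$c{\left(-443 \right)} - 96675 = -11 - 96675 = -96686$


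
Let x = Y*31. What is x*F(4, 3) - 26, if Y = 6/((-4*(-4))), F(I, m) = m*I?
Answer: 227/2 ≈ 113.50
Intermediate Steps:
F(I, m) = I*m
Y = 3/8 (Y = 6/16 = 6*(1/16) = 3/8 ≈ 0.37500)
x = 93/8 (x = (3/8)*31 = 93/8 ≈ 11.625)
x*F(4, 3) - 26 = 93*(4*3)/8 - 26 = (93/8)*12 - 26 = 279/2 - 26 = 227/2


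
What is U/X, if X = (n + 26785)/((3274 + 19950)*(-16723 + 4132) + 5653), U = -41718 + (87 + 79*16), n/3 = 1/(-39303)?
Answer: 154639263315205977/350910284 ≈ 4.4068e+8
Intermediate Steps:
n = -1/13101 (n = 3/(-39303) = 3*(-1/39303) = -1/13101 ≈ -7.6330e-5)
U = -40367 (U = -41718 + (87 + 1264) = -41718 + 1351 = -40367)
X = -350910284/3830833683831 (X = (-1/13101 + 26785)/((3274 + 19950)*(-16723 + 4132) + 5653) = 350910284/(13101*(23224*(-12591) + 5653)) = 350910284/(13101*(-292413384 + 5653)) = (350910284/13101)/(-292407731) = (350910284/13101)*(-1/292407731) = -350910284/3830833683831 ≈ -9.1602e-5)
U/X = -40367/(-350910284/3830833683831) = -40367*(-3830833683831/350910284) = 154639263315205977/350910284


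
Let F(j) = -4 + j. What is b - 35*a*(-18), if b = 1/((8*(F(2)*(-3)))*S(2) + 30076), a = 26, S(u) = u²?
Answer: 495789841/30268 ≈ 16380.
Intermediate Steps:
b = 1/30268 (b = 1/((8*((-4 + 2)*(-3)))*2² + 30076) = 1/((8*(-2*(-3)))*4 + 30076) = 1/((8*6)*4 + 30076) = 1/(48*4 + 30076) = 1/(192 + 30076) = 1/30268 ≈ 3.3038e-5)
b - 35*a*(-18) = 1/30268 - 35*26*(-18) = 1/30268 - 910*(-18) = 1/30268 + 16380 = 495789841/30268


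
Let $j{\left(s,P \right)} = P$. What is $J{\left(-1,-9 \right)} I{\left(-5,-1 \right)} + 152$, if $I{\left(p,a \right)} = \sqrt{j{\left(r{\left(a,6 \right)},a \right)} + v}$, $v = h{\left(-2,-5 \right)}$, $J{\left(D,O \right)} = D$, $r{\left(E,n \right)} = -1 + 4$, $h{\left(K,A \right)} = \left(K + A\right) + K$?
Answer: $152 - i \sqrt{10} \approx 152.0 - 3.1623 i$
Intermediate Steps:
$h{\left(K,A \right)} = A + 2 K$ ($h{\left(K,A \right)} = \left(A + K\right) + K = A + 2 K$)
$r{\left(E,n \right)} = 3$
$v = -9$ ($v = -5 + 2 \left(-2\right) = -5 - 4 = -9$)
$I{\left(p,a \right)} = \sqrt{-9 + a}$ ($I{\left(p,a \right)} = \sqrt{a - 9} = \sqrt{-9 + a}$)
$J{\left(-1,-9 \right)} I{\left(-5,-1 \right)} + 152 = - \sqrt{-9 - 1} + 152 = - \sqrt{-10} + 152 = - i \sqrt{10} + 152 = 152 - i \sqrt{10}$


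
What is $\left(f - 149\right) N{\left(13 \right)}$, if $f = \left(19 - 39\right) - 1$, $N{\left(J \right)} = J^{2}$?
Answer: $-28730$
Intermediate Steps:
$f = -21$ ($f = -20 - 1 = -21$)
$\left(f - 149\right) N{\left(13 \right)} = \left(-21 - 149\right) 13^{2} = \left(-170\right) 169 = -28730$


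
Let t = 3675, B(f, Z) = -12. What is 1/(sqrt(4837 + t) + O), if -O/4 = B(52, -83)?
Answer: -3/388 + sqrt(133)/776 ≈ 0.0071296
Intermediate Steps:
O = 48 (O = -4*(-12) = 48)
1/(sqrt(4837 + t) + O) = 1/(sqrt(4837 + 3675) + 48) = 1/(sqrt(8512) + 48) = 1/(8*sqrt(133) + 48) = 1/(48 + 8*sqrt(133))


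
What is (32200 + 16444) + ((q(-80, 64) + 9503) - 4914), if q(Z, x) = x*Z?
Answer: 48113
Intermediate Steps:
q(Z, x) = Z*x
(32200 + 16444) + ((q(-80, 64) + 9503) - 4914) = (32200 + 16444) + ((-80*64 + 9503) - 4914) = 48644 + ((-5120 + 9503) - 4914) = 48644 + (4383 - 4914) = 48644 - 531 = 48113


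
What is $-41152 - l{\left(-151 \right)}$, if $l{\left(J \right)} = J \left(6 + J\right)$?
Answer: $-63047$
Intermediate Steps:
$-41152 - l{\left(-151 \right)} = -41152 - - 151 \left(6 - 151\right) = -41152 - \left(-151\right) \left(-145\right) = -41152 - 21895 = -63047$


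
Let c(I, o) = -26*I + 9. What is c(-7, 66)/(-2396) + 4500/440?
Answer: 267449/26356 ≈ 10.148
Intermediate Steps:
c(I, o) = 9 - 26*I
c(-7, 66)/(-2396) + 4500/440 = (9 - 26*(-7))/(-2396) + 4500/440 = (9 + 182)*(-1/2396) + 4500*(1/440) = 191*(-1/2396) + 225/22 = -191/2396 + 225/22 = 267449/26356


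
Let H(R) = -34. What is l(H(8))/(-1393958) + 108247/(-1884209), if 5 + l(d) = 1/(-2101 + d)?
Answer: -161066908303113/2803797513344485 ≈ -0.057446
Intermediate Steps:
l(d) = -5 + 1/(-2101 + d)
l(H(8))/(-1393958) + 108247/(-1884209) = ((10506 - 5*(-34))/(-2101 - 34))/(-1393958) + 108247/(-1884209) = ((10506 + 170)/(-2135))*(-1/1393958) + 108247*(-1/1884209) = -1/2135*10676*(-1/1393958) - 108247/1884209 = -10676/2135*(-1/1393958) - 108247/1884209 = 5338/1488050165 - 108247/1884209 = -161066908303113/2803797513344485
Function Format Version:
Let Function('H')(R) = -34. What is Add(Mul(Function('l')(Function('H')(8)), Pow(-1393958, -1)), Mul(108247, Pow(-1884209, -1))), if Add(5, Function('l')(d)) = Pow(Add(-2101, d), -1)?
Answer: Rational(-161066908303113, 2803797513344485) ≈ -0.057446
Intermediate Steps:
Function('l')(d) = Add(-5, Pow(Add(-2101, d), -1))
Add(Mul(Function('l')(Function('H')(8)), Pow(-1393958, -1)), Mul(108247, Pow(-1884209, -1))) = Add(Mul(Mul(Pow(Add(-2101, -34), -1), Add(10506, Mul(-5, -34))), Pow(-1393958, -1)), Mul(108247, Pow(-1884209, -1))) = Add(Mul(Mul(Pow(-2135, -1), Add(10506, 170)), Rational(-1, 1393958)), Mul(108247, Rational(-1, 1884209))) = Add(Mul(Mul(Rational(-1, 2135), 10676), Rational(-1, 1393958)), Rational(-108247, 1884209)) = Add(Mul(Rational(-10676, 2135), Rational(-1, 1393958)), Rational(-108247, 1884209)) = Add(Rational(5338, 1488050165), Rational(-108247, 1884209)) = Rational(-161066908303113, 2803797513344485)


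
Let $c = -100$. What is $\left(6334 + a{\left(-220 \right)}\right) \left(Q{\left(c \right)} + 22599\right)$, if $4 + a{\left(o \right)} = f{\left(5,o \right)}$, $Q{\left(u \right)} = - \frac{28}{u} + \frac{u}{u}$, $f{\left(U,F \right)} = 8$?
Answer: $\frac{3581014366}{25} \approx 1.4324 \cdot 10^{8}$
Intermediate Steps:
$Q{\left(u \right)} = 1 - \frac{28}{u}$ ($Q{\left(u \right)} = - \frac{28}{u} + 1 = 1 - \frac{28}{u}$)
$a{\left(o \right)} = 4$ ($a{\left(o \right)} = -4 + 8 = 4$)
$\left(6334 + a{\left(-220 \right)}\right) \left(Q{\left(c \right)} + 22599\right) = \left(6334 + 4\right) \left(\frac{-28 - 100}{-100} + 22599\right) = 6338 \left(\left(- \frac{1}{100}\right) \left(-128\right) + 22599\right) = 6338 \left(\frac{32}{25} + 22599\right) = 6338 \cdot \frac{565007}{25} = \frac{3581014366}{25}$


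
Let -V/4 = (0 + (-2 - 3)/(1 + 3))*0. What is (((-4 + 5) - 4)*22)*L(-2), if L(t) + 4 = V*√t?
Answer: 264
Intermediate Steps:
V = 0 (V = -4*(0 + (-2 - 3)/(1 + 3))*0 = -4*(0 - 5/4)*0 = -(-5)*0 = -4*0 = 0)
L(t) = -4 (L(t) = -4 + 0*√t = -4 + 0 = -4)
(((-4 + 5) - 4)*22)*L(-2) = (((-4 + 5) - 4)*22)*(-4) = ((1 - 4)*22)*(-4) = -3*22*(-4) = -66*(-4) = 264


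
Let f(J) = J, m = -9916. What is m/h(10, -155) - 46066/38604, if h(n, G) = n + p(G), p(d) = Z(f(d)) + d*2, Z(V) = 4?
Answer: 311792/9651 ≈ 32.307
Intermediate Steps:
p(d) = 4 + 2*d (p(d) = 4 + d*2 = 4 + 2*d)
h(n, G) = 4 + n + 2*G (h(n, G) = n + (4 + 2*G) = 4 + n + 2*G)
m/h(10, -155) - 46066/38604 = -9916/(4 + 10 + 2*(-155)) - 46066/38604 = -9916/(4 + 10 - 310) - 46066*1/38604 = -9916/(-296) - 23033/19302 = -9916*(-1/296) - 23033/19302 = 67/2 - 23033/19302 = 311792/9651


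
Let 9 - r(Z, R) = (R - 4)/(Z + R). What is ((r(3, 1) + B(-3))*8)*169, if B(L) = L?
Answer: 9126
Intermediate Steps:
r(Z, R) = 9 - (-4 + R)/(R + Z) (r(Z, R) = 9 - (R - 4)/(Z + R) = 9 - (-4 + R)/(R + Z))
((r(3, 1) + B(-3))*8)*169 = (((4 + 8*1 + 9*3)/(1 + 3) - 3)*8)*169 = (((4 + 8 + 27)/4 - 3)*8)*169 = (((¼)*39 - 3)*8)*169 = ((39/4 - 3)*8)*169 = ((27/4)*8)*169 = 54*169 = 9126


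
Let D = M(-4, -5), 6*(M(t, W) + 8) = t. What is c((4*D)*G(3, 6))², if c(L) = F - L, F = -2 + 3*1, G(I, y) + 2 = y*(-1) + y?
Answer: 42025/9 ≈ 4669.4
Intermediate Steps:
M(t, W) = -8 + t/6
G(I, y) = -2 (G(I, y) = -2 + (y*(-1) + y) = -2 + (-y + y) = -2 + 0 = -2)
D = -26/3 (D = -8 + (⅙)*(-4) = -8 - ⅔ = -26/3 ≈ -8.6667)
F = 1 (F = -2 + 3 = 1)
c(L) = 1 - L
c((4*D)*G(3, 6))² = (1 - 4*(-26/3)*(-2))² = (1 - (-104)*(-2)/3)² = (1 - 1*208/3)² = (1 - 208/3)² = (-205/3)² = 42025/9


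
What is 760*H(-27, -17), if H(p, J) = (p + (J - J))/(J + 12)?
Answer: 4104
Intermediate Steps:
H(p, J) = p/(12 + J) (H(p, J) = (p + 0)/(12 + J) = p/(12 + J))
760*H(-27, -17) = 760*(-27/(12 - 17)) = 760*(-27/(-5)) = 760*(-27*(-⅕)) = 760*(27/5) = 4104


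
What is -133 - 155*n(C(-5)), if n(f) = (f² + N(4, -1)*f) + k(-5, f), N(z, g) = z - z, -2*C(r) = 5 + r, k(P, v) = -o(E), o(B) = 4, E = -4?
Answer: 487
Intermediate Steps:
k(P, v) = -4 (k(P, v) = -1*4 = -4)
C(r) = -5/2 - r/2 (C(r) = -(5 + r)/2 = -5/2 - r/2)
N(z, g) = 0
n(f) = -4 + f² (n(f) = (f² + 0*f) - 4 = (f² + 0) - 4 = f² - 4 = -4 + f²)
-133 - 155*n(C(-5)) = -133 - 155*(-4 + (-5/2 - ½*(-5))²) = -133 - 155*(-4 + (-5/2 + 5/2)²) = -133 - 155*(-4 + 0²) = -133 - 155*(-4 + 0) = -133 - 155*(-4) = -133 + 620 = 487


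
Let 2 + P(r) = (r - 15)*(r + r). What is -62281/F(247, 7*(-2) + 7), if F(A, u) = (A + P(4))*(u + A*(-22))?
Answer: 62281/854237 ≈ 0.072908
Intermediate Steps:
P(r) = -2 + 2*r*(-15 + r) (P(r) = -2 + (r - 15)*(r + r) = -2 + (-15 + r)*(2*r) = -2 + 2*r*(-15 + r))
F(A, u) = (-90 + A)*(u - 22*A) (F(A, u) = (A + (-2 - 30*4 + 2*4²))*(u + A*(-22)) = (A + (-2 - 120 + 2*16))*(u - 22*A) = (A + (-2 - 120 + 32))*(u - 22*A) = (A - 90)*(u - 22*A) = (-90 + A)*(u - 22*A))
-62281/F(247, 7*(-2) + 7) = -62281/(-90*(7*(-2) + 7) - 22*247² + 1980*247 + 247*(7*(-2) + 7)) = -62281/(-90*(-14 + 7) - 22*61009 + 489060 + 247*(-14 + 7)) = -62281/(-90*(-7) - 1342198 + 489060 + 247*(-7)) = -62281/(630 - 1342198 + 489060 - 1729) = -62281/(-854237) = -62281*(-1/854237) = 62281/854237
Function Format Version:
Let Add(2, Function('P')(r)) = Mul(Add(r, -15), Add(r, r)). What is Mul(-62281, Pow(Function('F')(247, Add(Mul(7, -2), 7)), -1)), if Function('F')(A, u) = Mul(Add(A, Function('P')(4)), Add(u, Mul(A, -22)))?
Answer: Rational(62281, 854237) ≈ 0.072908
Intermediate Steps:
Function('P')(r) = Add(-2, Mul(2, r, Add(-15, r))) (Function('P')(r) = Add(-2, Mul(Add(r, -15), Add(r, r))) = Add(-2, Mul(Add(-15, r), Mul(2, r))) = Add(-2, Mul(2, r, Add(-15, r))))
Function('F')(A, u) = Mul(Add(-90, A), Add(u, Mul(-22, A))) (Function('F')(A, u) = Mul(Add(A, Add(-2, Mul(-30, 4), Mul(2, Pow(4, 2)))), Add(u, Mul(A, -22))) = Mul(Add(A, Add(-2, -120, Mul(2, 16))), Add(u, Mul(-22, A))) = Mul(Add(A, Add(-2, -120, 32)), Add(u, Mul(-22, A))) = Mul(Add(A, -90), Add(u, Mul(-22, A))) = Mul(Add(-90, A), Add(u, Mul(-22, A))))
Mul(-62281, Pow(Function('F')(247, Add(Mul(7, -2), 7)), -1)) = Mul(-62281, Pow(Add(Mul(-90, Add(Mul(7, -2), 7)), Mul(-22, Pow(247, 2)), Mul(1980, 247), Mul(247, Add(Mul(7, -2), 7))), -1)) = Mul(-62281, Pow(Add(Mul(-90, Add(-14, 7)), Mul(-22, 61009), 489060, Mul(247, Add(-14, 7))), -1)) = Mul(-62281, Pow(Add(Mul(-90, -7), -1342198, 489060, Mul(247, -7)), -1)) = Mul(-62281, Pow(Add(630, -1342198, 489060, -1729), -1)) = Mul(-62281, Pow(-854237, -1)) = Mul(-62281, Rational(-1, 854237)) = Rational(62281, 854237)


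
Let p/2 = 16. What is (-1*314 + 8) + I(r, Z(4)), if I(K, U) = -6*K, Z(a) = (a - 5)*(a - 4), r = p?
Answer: -498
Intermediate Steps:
p = 32 (p = 2*16 = 32)
r = 32
Z(a) = (-5 + a)*(-4 + a)
(-1*314 + 8) + I(r, Z(4)) = (-1*314 + 8) - 6*32 = (-314 + 8) - 192 = -306 - 192 = -498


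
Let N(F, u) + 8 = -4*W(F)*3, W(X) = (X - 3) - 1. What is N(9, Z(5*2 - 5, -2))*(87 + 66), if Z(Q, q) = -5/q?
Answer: -10404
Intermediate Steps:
W(X) = -4 + X (W(X) = (-3 + X) - 1 = -4 + X)
N(F, u) = 40 - 12*F (N(F, u) = -8 - 4*(-4 + F)*3 = -8 + (16 - 4*F)*3 = -8 + (48 - 12*F) = 40 - 12*F)
N(9, Z(5*2 - 5, -2))*(87 + 66) = (40 - 12*9)*(87 + 66) = (40 - 108)*153 = -68*153 = -10404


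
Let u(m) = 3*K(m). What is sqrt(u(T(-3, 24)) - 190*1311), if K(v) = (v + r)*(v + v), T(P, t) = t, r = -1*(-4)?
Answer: I*sqrt(245058) ≈ 495.03*I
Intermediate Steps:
r = 4
K(v) = 2*v*(4 + v) (K(v) = (v + 4)*(v + v) = (4 + v)*(2*v) = 2*v*(4 + v))
u(m) = 6*m*(4 + m) (u(m) = 3*(2*m*(4 + m)) = 6*m*(4 + m))
sqrt(u(T(-3, 24)) - 190*1311) = sqrt(6*24*(4 + 24) - 190*1311) = sqrt(6*24*28 - 249090) = sqrt(4032 - 249090) = sqrt(-245058) = I*sqrt(245058)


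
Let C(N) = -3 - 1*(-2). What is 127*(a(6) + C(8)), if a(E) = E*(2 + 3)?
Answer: 3683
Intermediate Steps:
a(E) = 5*E (a(E) = E*5 = 5*E)
C(N) = -1 (C(N) = -3 + 2 = -1)
127*(a(6) + C(8)) = 127*(5*6 - 1) = 127*(30 - 1) = 127*29 = 3683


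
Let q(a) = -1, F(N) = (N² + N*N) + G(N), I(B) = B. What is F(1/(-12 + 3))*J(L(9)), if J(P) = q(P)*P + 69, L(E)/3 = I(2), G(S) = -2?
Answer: -1120/9 ≈ -124.44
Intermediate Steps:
L(E) = 6 (L(E) = 3*2 = 6)
F(N) = -2 + 2*N² (F(N) = (N² + N*N) - 2 = (N² + N²) - 2 = 2*N² - 2 = -2 + 2*N²)
J(P) = 69 - P (J(P) = -P + 69 = 69 - P)
F(1/(-12 + 3))*J(L(9)) = (-2 + 2*(1/(-12 + 3))²)*(69 - 1*6) = (-2 + 2*(1/(-9))²)*(69 - 6) = (-2 + 2*(-⅑)²)*63 = (-2 + 2*(1/81))*63 = (-2 + 2/81)*63 = -160/81*63 = -1120/9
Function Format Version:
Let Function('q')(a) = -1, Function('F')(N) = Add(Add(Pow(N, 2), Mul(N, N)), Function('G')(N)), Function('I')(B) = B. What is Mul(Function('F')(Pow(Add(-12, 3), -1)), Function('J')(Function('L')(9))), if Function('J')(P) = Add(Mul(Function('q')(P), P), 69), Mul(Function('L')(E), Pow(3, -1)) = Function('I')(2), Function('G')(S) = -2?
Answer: Rational(-1120, 9) ≈ -124.44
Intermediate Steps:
Function('L')(E) = 6 (Function('L')(E) = Mul(3, 2) = 6)
Function('F')(N) = Add(-2, Mul(2, Pow(N, 2))) (Function('F')(N) = Add(Add(Pow(N, 2), Mul(N, N)), -2) = Add(Add(Pow(N, 2), Pow(N, 2)), -2) = Add(Mul(2, Pow(N, 2)), -2) = Add(-2, Mul(2, Pow(N, 2))))
Function('J')(P) = Add(69, Mul(-1, P)) (Function('J')(P) = Add(Mul(-1, P), 69) = Add(69, Mul(-1, P)))
Mul(Function('F')(Pow(Add(-12, 3), -1)), Function('J')(Function('L')(9))) = Mul(Add(-2, Mul(2, Pow(Pow(Add(-12, 3), -1), 2))), Add(69, Mul(-1, 6))) = Mul(Add(-2, Mul(2, Pow(Pow(-9, -1), 2))), Add(69, -6)) = Mul(Add(-2, Mul(2, Pow(Rational(-1, 9), 2))), 63) = Mul(Add(-2, Mul(2, Rational(1, 81))), 63) = Mul(Add(-2, Rational(2, 81)), 63) = Mul(Rational(-160, 81), 63) = Rational(-1120, 9)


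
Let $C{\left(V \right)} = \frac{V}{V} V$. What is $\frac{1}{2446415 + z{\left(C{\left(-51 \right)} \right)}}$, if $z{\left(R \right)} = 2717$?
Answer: $\frac{1}{2449132} \approx 4.0831 \cdot 10^{-7}$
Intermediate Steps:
$C{\left(V \right)} = V$ ($C{\left(V \right)} = 1 V = V$)
$\frac{1}{2446415 + z{\left(C{\left(-51 \right)} \right)}} = \frac{1}{2446415 + 2717} = \frac{1}{2449132}$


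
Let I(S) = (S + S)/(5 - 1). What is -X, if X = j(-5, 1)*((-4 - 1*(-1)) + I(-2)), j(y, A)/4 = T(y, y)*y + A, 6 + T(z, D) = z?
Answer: 896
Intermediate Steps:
T(z, D) = -6 + z
I(S) = S/2 (I(S) = (2*S)/4 = (2*S)*(¼) = S/2)
j(y, A) = 4*A + 4*y*(-6 + y) (j(y, A) = 4*((-6 + y)*y + A) = 4*(y*(-6 + y) + A) = 4*(A + y*(-6 + y)) = 4*A + 4*y*(-6 + y))
X = -896 (X = (4*1 + 4*(-5)*(-6 - 5))*((-4 - 1*(-1)) + (½)*(-2)) = (4 + 4*(-5)*(-11))*((-4 + 1) - 1) = (4 + 220)*(-3 - 1) = 224*(-4) = -896)
-X = -1*(-896) = 896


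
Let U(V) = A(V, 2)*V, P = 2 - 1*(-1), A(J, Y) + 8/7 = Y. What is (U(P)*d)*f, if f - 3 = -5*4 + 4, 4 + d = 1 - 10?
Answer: 3042/7 ≈ 434.57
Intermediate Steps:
A(J, Y) = -8/7 + Y
d = -13 (d = -4 + (1 - 10) = -4 - 9 = -13)
f = -13 (f = 3 + (-5*4 + 4) = 3 + (-20 + 4) = 3 - 16 = -13)
P = 3 (P = 2 + 1 = 3)
U(V) = 6*V/7 (U(V) = (-8/7 + 2)*V = 6*V/7)
(U(P)*d)*f = (((6/7)*3)*(-13))*(-13) = ((18/7)*(-13))*(-13) = -234/7*(-13) = 3042/7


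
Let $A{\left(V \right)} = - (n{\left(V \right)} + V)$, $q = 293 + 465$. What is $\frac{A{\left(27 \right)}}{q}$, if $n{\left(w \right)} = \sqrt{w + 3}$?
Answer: $- \frac{27}{758} - \frac{\sqrt{30}}{758} \approx -0.042846$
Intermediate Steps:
$q = 758$
$n{\left(w \right)} = \sqrt{3 + w}$
$A{\left(V \right)} = - V - \sqrt{3 + V}$ ($A{\left(V \right)} = - (\sqrt{3 + V} + V) = - (V + \sqrt{3 + V}) = - V - \sqrt{3 + V}$)
$\frac{A{\left(27 \right)}}{q} = \frac{\left(-1\right) 27 - \sqrt{3 + 27}}{758} = \left(-27 - \sqrt{30}\right) \frac{1}{758} = - \frac{27}{758} - \frac{\sqrt{30}}{758}$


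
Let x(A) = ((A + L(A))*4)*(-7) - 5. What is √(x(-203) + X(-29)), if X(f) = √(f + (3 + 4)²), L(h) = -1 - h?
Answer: √(23 + 2*√5) ≈ 5.2414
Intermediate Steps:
X(f) = √(49 + f) (X(f) = √(f + 7²) = √(f + 49) = √(49 + f))
x(A) = 23 (x(A) = ((A + (-1 - A))*4)*(-7) - 5 = -1*4*(-7) - 5 = -4*(-7) - 5 = 28 - 5 = 23)
√(x(-203) + X(-29)) = √(23 + √(49 - 29)) = √(23 + √20) = √(23 + 2*√5)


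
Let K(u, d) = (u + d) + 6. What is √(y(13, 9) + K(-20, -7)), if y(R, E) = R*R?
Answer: 2*√37 ≈ 12.166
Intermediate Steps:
y(R, E) = R²
K(u, d) = 6 + d + u (K(u, d) = (d + u) + 6 = 6 + d + u)
√(y(13, 9) + K(-20, -7)) = √(13² + (6 - 7 - 20)) = √(169 - 21) = √148 = 2*√37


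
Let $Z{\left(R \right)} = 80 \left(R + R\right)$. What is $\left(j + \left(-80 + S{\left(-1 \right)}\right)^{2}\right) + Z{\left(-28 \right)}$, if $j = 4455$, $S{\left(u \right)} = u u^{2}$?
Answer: $6536$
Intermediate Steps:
$S{\left(u \right)} = u^{3}$
$Z{\left(R \right)} = 160 R$ ($Z{\left(R \right)} = 80 \cdot 2 R = 160 R$)
$\left(j + \left(-80 + S{\left(-1 \right)}\right)^{2}\right) + Z{\left(-28 \right)} = \left(4455 + \left(-80 + \left(-1\right)^{3}\right)^{2}\right) + 160 \left(-28\right) = \left(4455 + \left(-80 - 1\right)^{2}\right) - 4480 = \left(4455 + \left(-81\right)^{2}\right) - 4480 = \left(4455 + 6561\right) - 4480 = 11016 - 4480 = 6536$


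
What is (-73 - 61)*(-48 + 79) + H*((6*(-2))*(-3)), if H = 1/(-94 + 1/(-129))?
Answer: -50380202/12127 ≈ -4154.4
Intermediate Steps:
H = -129/12127 (H = 1/(-94 - 1/129) = 1/(-12127/129) = -129/12127 ≈ -0.010637)
(-73 - 61)*(-48 + 79) + H*((6*(-2))*(-3)) = (-73 - 61)*(-48 + 79) - 129*6*(-2)*(-3)/12127 = -134*31 - (-1548)*(-3)/12127 = -4154 - 129/12127*36 = -4154 - 4644/12127 = -50380202/12127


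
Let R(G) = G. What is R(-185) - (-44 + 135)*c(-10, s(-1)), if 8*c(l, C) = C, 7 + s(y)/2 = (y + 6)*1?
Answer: -279/2 ≈ -139.50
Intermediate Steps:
s(y) = -2 + 2*y (s(y) = -14 + 2*((y + 6)*1) = -14 + 2*((6 + y)*1) = -14 + 2*(6 + y) = -14 + (12 + 2*y) = -2 + 2*y)
c(l, C) = C/8
R(-185) - (-44 + 135)*c(-10, s(-1)) = -185 - (-44 + 135)*(-2 + 2*(-1))/8 = -185 - 91*(-2 - 2)/8 = -185 - 91*(⅛)*(-4) = -185 - 91*(-1)/2 = -185 - 1*(-91/2) = -185 + 91/2 = -279/2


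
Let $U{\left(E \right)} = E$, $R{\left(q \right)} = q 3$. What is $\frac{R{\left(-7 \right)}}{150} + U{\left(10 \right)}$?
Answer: $\frac{493}{50} \approx 9.86$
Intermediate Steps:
$R{\left(q \right)} = 3 q$
$\frac{R{\left(-7 \right)}}{150} + U{\left(10 \right)} = \frac{3 \left(-7\right)}{150} + 10 = \left(-21\right) \frac{1}{150} + 10 = - \frac{7}{50} + 10 = \frac{493}{50}$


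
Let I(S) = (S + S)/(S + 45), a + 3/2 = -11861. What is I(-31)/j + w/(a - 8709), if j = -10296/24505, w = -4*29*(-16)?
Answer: 2383611877/228096792 ≈ 10.450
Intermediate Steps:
a = -23725/2 (a = -3/2 - 11861 = -23725/2 ≈ -11863.)
w = 1856 (w = -116*(-16) = 1856)
j = -792/1885 (j = -10296*1/24505 = -792/1885 ≈ -0.42016)
I(S) = 2*S/(45 + S) (I(S) = (2*S)/(45 + S) = 2*S/(45 + S))
I(-31)/j + w/(a - 8709) = (2*(-31)/(45 - 31))/(-792/1885) + 1856/(-23725/2 - 8709) = (2*(-31)/14)*(-1885/792) + 1856/(-41143/2) = (2*(-31)*(1/14))*(-1885/792) + 1856*(-2/41143) = -31/7*(-1885/792) - 3712/41143 = 58435/5544 - 3712/41143 = 2383611877/228096792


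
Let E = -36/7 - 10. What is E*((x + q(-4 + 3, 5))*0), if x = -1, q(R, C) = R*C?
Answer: 0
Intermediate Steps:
q(R, C) = C*R
E = -106/7 (E = -36/7 - 10 = -106/7 ≈ -15.143)
E*((x + q(-4 + 3, 5))*0) = -106*(-1 + 5*(-4 + 3))*0/7 = -106*(-1 + 5*(-1))*0/7 = -106*(-1 - 5)*0/7 = -(-636)*0/7 = -106/7*0 = 0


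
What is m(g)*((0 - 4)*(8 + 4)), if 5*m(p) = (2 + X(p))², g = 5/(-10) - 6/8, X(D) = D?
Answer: -27/5 ≈ -5.4000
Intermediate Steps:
g = -5/4 (g = 5*(-⅒) - 6*⅛ = -½ - ¾ = -5/4 ≈ -1.2500)
m(p) = (2 + p)²/5
m(g)*((0 - 4)*(8 + 4)) = ((2 - 5/4)²/5)*((0 - 4)*(8 + 4)) = ((¾)²/5)*(-4*12) = ((⅕)*(9/16))*(-48) = (9/80)*(-48) = -27/5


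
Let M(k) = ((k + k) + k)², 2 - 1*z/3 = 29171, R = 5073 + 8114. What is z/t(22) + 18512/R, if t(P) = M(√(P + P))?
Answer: -127402673/580228 ≈ -219.57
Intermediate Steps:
R = 13187
z = -87507 (z = 6 - 3*29171 = 6 - 87513 = -87507)
M(k) = 9*k² (M(k) = (2*k + k)² = (3*k)² = 9*k²)
t(P) = 18*P (t(P) = 9*(√(P + P))² = 9*(√(2*P))² = 9*(√2*√P)² = 9*(2*P) = 18*P)
z/t(22) + 18512/R = -87507/(18*22) + 18512/13187 = -87507/396 + 18512*(1/13187) = -87507*1/396 + 18512/13187 = -9723/44 + 18512/13187 = -127402673/580228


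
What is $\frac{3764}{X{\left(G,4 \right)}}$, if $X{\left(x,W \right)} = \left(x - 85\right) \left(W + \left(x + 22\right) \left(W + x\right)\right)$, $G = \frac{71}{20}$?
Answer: $- \frac{30112000}{128301669} \approx -0.2347$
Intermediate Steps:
$G = \frac{71}{20}$ ($G = 71 \cdot \frac{1}{20} = \frac{71}{20} \approx 3.55$)
$X{\left(x,W \right)} = \left(-85 + x\right) \left(W + \left(22 + x\right) \left(W + x\right)\right)$
$\frac{3764}{X{\left(G,4 \right)}} = \frac{3764}{\left(\frac{71}{20}\right)^{3} - 7820 - \frac{13277}{2} - 63 \left(\frac{71}{20}\right)^{2} + 4 \left(\frac{71}{20}\right)^{2} - 248 \cdot \frac{71}{20}} = \frac{3764}{\frac{357911}{8000} - 7820 - \frac{13277}{2} - \frac{317583}{400} + 4 \cdot \frac{5041}{400} - \frac{4402}{5}} = \frac{3764}{\frac{357911}{8000} - 7820 - \frac{13277}{2} - \frac{317583}{400} + \frac{5041}{100} - \frac{4402}{5}} = \frac{3764}{- \frac{128301669}{8000}} = 3764 \left(- \frac{8000}{128301669}\right) = - \frac{30112000}{128301669}$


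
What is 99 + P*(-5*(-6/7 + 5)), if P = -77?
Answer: 1694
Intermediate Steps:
99 + P*(-5*(-6/7 + 5)) = 99 - (-385)*(-6/7 + 5) = 99 - (-385)*29/7 = 99 - 77*(-145/7) = 99 + 1595 = 1694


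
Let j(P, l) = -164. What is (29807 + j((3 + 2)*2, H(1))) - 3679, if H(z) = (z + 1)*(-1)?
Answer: 25964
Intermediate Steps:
H(z) = -1 - z (H(z) = (1 + z)*(-1) = -1 - z)
(29807 + j((3 + 2)*2, H(1))) - 3679 = (29807 - 164) - 3679 = 29643 - 3679 = 25964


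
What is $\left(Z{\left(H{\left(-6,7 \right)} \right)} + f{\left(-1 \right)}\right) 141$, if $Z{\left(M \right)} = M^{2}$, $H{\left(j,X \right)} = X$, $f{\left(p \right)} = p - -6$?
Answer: $7614$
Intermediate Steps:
$f{\left(p \right)} = 6 + p$ ($f{\left(p \right)} = p + 6 = 6 + p$)
$\left(Z{\left(H{\left(-6,7 \right)} \right)} + f{\left(-1 \right)}\right) 141 = \left(7^{2} + \left(6 - 1\right)\right) 141 = \left(49 + 5\right) 141 = 54 \cdot 141 = 7614$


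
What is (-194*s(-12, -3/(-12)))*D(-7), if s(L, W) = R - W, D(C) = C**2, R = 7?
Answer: -128331/2 ≈ -64166.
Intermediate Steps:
s(L, W) = 7 - W
(-194*s(-12, -3/(-12)))*D(-7) = -194*(7 - (-3)/(-12))*(-7)**2 = -194*(7 - (-3)*(-1)/12)*49 = -194*(7 - 1*1/4)*49 = -194*(7 - 1/4)*49 = -194*27/4*49 = -2619/2*49 = -128331/2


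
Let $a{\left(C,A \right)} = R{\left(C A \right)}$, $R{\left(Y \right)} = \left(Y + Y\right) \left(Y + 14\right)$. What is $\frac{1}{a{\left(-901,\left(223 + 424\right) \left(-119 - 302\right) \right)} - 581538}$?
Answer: $\frac{1}{120462634086301636} \approx 8.3013 \cdot 10^{-18}$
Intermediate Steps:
$R{\left(Y \right)} = 2 Y \left(14 + Y\right)$
$a{\left(C,A \right)} = 2 A C \left(14 + A C\right)$ ($a{\left(C,A \right)} = 2 C A \left(14 + C A\right) = 2 A C \left(14 + A C\right)$)
$\frac{1}{a{\left(-901,\left(223 + 424\right) \left(-119 - 302\right) \right)} - 581538} = \frac{1}{2 \left(223 + 424\right) \left(-119 - 302\right) \left(-901\right) \left(14 + \left(223 + 424\right) \left(-119 - 302\right) \left(-901\right)\right) - 581538} = \frac{1}{2 \cdot 647 \left(-421\right) \left(-901\right) \left(14 + 647 \left(-421\right) \left(-901\right)\right) - 581538} = \frac{1}{2 \left(-272387\right) \left(-901\right) \left(14 - -245420687\right) - 581538} = \frac{1}{2 \left(-272387\right) \left(-901\right) \left(14 + 245420687\right) - 581538} = \frac{1}{2 \left(-272387\right) \left(-901\right) 245420701 - 581538} = \frac{1}{120462634086883174 - 581538} = \frac{1}{120462634086301636}$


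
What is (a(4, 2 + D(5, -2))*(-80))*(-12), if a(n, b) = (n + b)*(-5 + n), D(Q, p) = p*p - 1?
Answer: -8640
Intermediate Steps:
D(Q, p) = -1 + p² (D(Q, p) = p² - 1 = -1 + p²)
a(n, b) = (-5 + n)*(b + n) (a(n, b) = (b + n)*(-5 + n) = (-5 + n)*(b + n))
(a(4, 2 + D(5, -2))*(-80))*(-12) = ((4² - 5*(2 + (-1 + (-2)²)) - 5*4 + (2 + (-1 + (-2)²))*4)*(-80))*(-12) = ((16 - 5*(2 + (-1 + 4)) - 20 + (2 + (-1 + 4))*4)*(-80))*(-12) = ((16 - 5*(2 + 3) - 20 + (2 + 3)*4)*(-80))*(-12) = ((16 - 5*5 - 20 + 5*4)*(-80))*(-12) = ((16 - 25 - 20 + 20)*(-80))*(-12) = -9*(-80)*(-12) = 720*(-12) = -8640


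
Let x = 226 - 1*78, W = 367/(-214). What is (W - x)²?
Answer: 1026497521/45796 ≈ 22415.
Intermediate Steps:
W = -367/214 (W = 367*(-1/214) = -367/214 ≈ -1.7150)
x = 148 (x = 226 - 78 = 148)
(W - x)² = (-367/214 - 1*148)² = (-367/214 - 148)² = (-32039/214)² = 1026497521/45796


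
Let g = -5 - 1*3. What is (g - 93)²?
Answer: 10201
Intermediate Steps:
g = -8 (g = -5 - 3 = -8)
(g - 93)² = (-8 - 93)² = (-101)² = 10201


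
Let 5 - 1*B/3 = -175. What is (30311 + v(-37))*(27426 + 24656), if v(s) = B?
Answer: 1606781782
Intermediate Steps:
B = 540 (B = 15 - 3*(-175) = 15 + 525 = 540)
v(s) = 540
(30311 + v(-37))*(27426 + 24656) = (30311 + 540)*(27426 + 24656) = 30851*52082 = 1606781782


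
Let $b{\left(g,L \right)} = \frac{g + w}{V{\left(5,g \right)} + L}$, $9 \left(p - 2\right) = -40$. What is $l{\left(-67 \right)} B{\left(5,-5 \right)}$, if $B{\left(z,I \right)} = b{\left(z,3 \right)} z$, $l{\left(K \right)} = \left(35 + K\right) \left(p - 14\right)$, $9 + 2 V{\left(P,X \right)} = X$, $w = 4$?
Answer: $23680$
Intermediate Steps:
$V{\left(P,X \right)} = - \frac{9}{2} + \frac{X}{2}$
$p = - \frac{22}{9}$ ($p = 2 + \frac{1}{9} \left(-40\right) = 2 - \frac{40}{9} = - \frac{22}{9} \approx -2.4444$)
$b{\left(g,L \right)} = \frac{4 + g}{- \frac{9}{2} + L + \frac{g}{2}}$ ($b{\left(g,L \right)} = \frac{g + 4}{\left(- \frac{9}{2} + \frac{g}{2}\right) + L} = \frac{4 + g}{- \frac{9}{2} + L + \frac{g}{2}}$)
$l{\left(K \right)} = - \frac{5180}{9} - \frac{148 K}{9}$ ($l{\left(K \right)} = \left(35 + K\right) \left(- \frac{22}{9} - 14\right) = \left(35 + K\right) \left(- \frac{148}{9}\right) = - \frac{5180}{9} - \frac{148 K}{9}$)
$B{\left(z,I \right)} = \frac{2 z \left(4 + z\right)}{-3 + z}$ ($B{\left(z,I \right)} = \frac{2 \left(4 + z\right)}{-9 + z + 2 \cdot 3} z = \frac{2 \left(4 + z\right)}{-9 + z + 6} z = \frac{2 \left(4 + z\right)}{-3 + z} z = \frac{2 z \left(4 + z\right)}{-3 + z}$)
$l{\left(-67 \right)} B{\left(5,-5 \right)} = \left(- \frac{5180}{9} - - \frac{9916}{9}\right) 2 \cdot 5 \frac{1}{-3 + 5} \left(4 + 5\right) = \left(- \frac{5180}{9} + \frac{9916}{9}\right) 2 \cdot 5 \cdot \frac{1}{2} \cdot 9 = \frac{4736 \cdot 2 \cdot 5 \cdot \frac{1}{2} \cdot 9}{9} = \frac{4736}{9} \cdot 45 = 23680$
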